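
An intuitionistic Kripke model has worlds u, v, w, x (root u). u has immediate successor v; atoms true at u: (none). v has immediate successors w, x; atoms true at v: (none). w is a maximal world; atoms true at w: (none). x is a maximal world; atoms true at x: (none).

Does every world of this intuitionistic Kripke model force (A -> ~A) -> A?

No

Not every world: u ||-/- (A -> ~A) -> A.
u ||-/- (A -> ~A) -> A: already at u itself, u ||- A -> ~A but u ||-/- A.
u lacks atom A, so u ||-/- A.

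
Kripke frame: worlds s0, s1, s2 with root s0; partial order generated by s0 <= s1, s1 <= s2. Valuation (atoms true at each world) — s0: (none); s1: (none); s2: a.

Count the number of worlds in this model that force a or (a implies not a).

s0: does not force it — s0 does not force a or (a implies not a): neither disjunct is forced at s0.
s1: does not force it — s1 does not force a or (a implies not a): neither disjunct is forced at s1.
s2: forces it.
Worlds forcing the formula: {s2}.

1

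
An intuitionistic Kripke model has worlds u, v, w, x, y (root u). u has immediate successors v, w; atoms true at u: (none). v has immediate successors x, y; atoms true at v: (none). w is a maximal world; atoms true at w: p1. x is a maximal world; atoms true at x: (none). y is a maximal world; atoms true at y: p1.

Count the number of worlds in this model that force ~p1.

u: does not force it — u ||-/- ~p1 since w is accessible from u and w ||- p1.
v: does not force it.
w: does not force it.
x: forces it.
y: does not force it.
Worlds forcing the formula: {x}.

1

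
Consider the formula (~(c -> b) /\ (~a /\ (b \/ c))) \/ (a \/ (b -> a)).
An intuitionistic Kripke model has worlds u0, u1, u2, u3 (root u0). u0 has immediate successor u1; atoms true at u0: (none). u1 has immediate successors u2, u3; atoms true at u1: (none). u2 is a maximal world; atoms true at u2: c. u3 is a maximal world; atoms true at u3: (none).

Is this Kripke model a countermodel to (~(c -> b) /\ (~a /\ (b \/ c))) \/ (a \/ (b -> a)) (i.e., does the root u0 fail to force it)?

No

u0 ||- (~(c -> b) /\ (~a /\ (b \/ c))) \/ (a \/ (b -> a)) via the disjunct a \/ (b -> a).
So the root u0 forces (~(c -> b) /\ (~a /\ (b \/ c))) \/ (a \/ (b -> a)); the model is not a countermodel.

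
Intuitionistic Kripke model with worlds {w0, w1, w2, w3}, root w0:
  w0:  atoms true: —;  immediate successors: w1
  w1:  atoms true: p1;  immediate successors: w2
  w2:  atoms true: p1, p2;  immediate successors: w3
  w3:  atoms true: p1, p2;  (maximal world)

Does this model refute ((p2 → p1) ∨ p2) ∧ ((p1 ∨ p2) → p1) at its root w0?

w0 ⊩ ((p2 → p1) ∨ p2) ∧ ((p1 ∨ p2) → p1) since w0 forces both conjuncts.
So the root w0 forces ((p2 → p1) ∨ p2) ∧ ((p1 ∨ p2) → p1); the model is not a countermodel.

No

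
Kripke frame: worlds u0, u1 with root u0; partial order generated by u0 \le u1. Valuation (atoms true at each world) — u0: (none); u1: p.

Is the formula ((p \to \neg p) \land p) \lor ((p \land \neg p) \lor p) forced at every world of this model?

Not every world: u0 \nVdash ((p \to \neg p) \land p) \lor ((p \land \neg p) \lor p).
u0 \nVdash ((p \to \neg p) \land p) \lor ((p \land \neg p) \lor p): neither disjunct is forced at u0.
u0 \nVdash (p \to \neg p) \land p since u0 fails p \to \neg p.

No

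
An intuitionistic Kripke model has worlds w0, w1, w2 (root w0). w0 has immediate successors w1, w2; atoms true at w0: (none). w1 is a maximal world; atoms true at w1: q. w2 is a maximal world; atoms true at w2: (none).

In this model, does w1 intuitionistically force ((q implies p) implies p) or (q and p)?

w1 forces ((q implies p) implies p) or (q and p) via the disjunct (q implies p) implies p.

Yes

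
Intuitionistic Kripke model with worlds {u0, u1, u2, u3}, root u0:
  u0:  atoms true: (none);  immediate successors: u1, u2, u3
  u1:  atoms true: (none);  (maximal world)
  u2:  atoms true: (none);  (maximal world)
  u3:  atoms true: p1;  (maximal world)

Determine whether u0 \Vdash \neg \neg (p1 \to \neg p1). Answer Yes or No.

No

u0 \nVdash \neg \neg (p1 \to \neg p1) since u3 is accessible from u0 and u3 \Vdash \neg (p1 \to \neg p1).
u3 \Vdash \neg (p1 \to \neg p1): no world accessible from u3 forces p1 \to \neg p1.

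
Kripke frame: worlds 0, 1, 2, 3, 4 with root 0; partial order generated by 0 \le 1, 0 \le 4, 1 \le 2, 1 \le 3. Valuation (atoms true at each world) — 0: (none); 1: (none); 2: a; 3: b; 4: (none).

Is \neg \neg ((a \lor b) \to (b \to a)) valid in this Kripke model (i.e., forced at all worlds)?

No

Not every world: 0 \nVdash \neg \neg ((a \lor b) \to (b \to a)).
0 \nVdash \neg \neg ((a \lor b) \to (b \to a)) since 3 is accessible from 0 and 3 \Vdash \neg ((a \lor b) \to (b \to a)).
3 \Vdash \neg ((a \lor b) \to (b \to a)): no world accessible from 3 forces (a \lor b) \to (b \to a).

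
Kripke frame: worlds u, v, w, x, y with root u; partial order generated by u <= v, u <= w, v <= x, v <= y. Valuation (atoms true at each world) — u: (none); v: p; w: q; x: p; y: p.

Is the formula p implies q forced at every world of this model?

Not every world: u does not force p implies q.
u does not force p implies q: at the accessible world v, v forces p but v does not force q.
v lacks atom q, so v does not force q.

No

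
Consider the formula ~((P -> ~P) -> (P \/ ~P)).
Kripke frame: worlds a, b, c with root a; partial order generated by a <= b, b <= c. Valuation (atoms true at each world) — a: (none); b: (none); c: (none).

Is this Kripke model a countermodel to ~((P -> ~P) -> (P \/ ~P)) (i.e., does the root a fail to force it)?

Yes

a ||-/- ~((P -> ~P) -> (P \/ ~P)) since a is accessible from a and a ||- (P -> ~P) -> (P \/ ~P).
a ||- (P -> ~P) -> (P \/ ~P): every world accessible from a that forces P -> ~P (namely a, b, c) also forces P \/ ~P.
So the root a does not force ~((P -> ~P) -> (P \/ ~P)); the model is a countermodel.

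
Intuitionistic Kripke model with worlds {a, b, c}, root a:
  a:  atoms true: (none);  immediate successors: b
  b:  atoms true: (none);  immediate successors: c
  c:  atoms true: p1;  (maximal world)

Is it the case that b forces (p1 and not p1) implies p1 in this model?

Yes

b forces (p1 and not p1) implies p1 vacuously: no world accessible from b forces the antecedent p1 and not p1.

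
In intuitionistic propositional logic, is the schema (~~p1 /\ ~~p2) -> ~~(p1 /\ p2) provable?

This is the distribution of double negation over conjunction, which is intuitionistically derivable.
Assume ~~p1, ~~p2, and ~(p1 /\ p2). From p1 we'd get ~p2 (since p1 /\ p2 is refuted), contradicting ~~p2; so ~p1, contradicting ~~p1.

Yes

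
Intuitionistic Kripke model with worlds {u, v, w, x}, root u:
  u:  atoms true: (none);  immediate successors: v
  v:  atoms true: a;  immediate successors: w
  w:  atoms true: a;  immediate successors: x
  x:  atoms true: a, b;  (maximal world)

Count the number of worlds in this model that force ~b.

0

u: does not force it — u ||-/- ~b since x is accessible from u and x ||- b.
v: does not force it.
w: does not force it.
x: does not force it.
Worlds forcing the formula: { }.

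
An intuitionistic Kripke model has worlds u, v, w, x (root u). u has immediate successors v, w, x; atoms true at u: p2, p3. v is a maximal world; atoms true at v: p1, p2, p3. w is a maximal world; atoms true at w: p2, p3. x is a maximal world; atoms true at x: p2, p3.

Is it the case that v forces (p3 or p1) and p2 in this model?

v forces (p3 or p1) and p2 since v forces both conjuncts.

Yes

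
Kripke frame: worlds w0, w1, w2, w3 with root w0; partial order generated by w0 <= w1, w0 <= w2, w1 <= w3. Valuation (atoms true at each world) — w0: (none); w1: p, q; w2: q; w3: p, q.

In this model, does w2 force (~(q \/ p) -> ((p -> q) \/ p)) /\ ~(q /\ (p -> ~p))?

No

w2 ||-/- (~(q \/ p) -> ((p -> q) \/ p)) /\ ~(q /\ (p -> ~p)) since w2 fails ~(q /\ (p -> ~p)).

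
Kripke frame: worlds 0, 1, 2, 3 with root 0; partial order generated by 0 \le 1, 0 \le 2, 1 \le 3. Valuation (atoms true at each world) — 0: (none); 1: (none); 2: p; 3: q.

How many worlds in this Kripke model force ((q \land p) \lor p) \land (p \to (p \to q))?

0

0: does not force it — 0 \nVdash ((q \land p) \lor p) \land (p \to (p \to q)) since 0 fails (q \land p) \lor p.
1: does not force it — 1 \nVdash ((q \land p) \lor p) \land (p \to (p \to q)) since 1 fails (q \land p) \lor p.
2: does not force it.
3: does not force it.
Worlds forcing the formula: { }.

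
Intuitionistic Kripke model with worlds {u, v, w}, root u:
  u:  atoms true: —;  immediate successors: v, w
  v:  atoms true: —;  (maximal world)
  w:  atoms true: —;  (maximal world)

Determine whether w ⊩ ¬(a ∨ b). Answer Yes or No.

w ⊩ ¬(a ∨ b): no world accessible from w forces a ∨ b.

Yes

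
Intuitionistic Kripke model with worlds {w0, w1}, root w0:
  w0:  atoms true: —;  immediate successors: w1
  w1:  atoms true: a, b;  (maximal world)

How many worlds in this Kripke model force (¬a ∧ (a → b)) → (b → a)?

2

w0: forces it.
w1: forces it.
Worlds forcing the formula: {w0, w1}.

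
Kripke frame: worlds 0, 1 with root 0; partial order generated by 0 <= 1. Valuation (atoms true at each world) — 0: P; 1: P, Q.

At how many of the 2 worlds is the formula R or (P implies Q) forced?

0: does not force it — 0 does not force R or (P implies Q): neither disjunct is forced at 0.
1: forces it.
Worlds forcing the formula: {1}.

1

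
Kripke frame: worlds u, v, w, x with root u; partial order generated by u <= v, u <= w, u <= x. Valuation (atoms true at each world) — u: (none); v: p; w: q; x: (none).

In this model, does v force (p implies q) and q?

No

v does not force (p implies q) and q since v fails p implies q.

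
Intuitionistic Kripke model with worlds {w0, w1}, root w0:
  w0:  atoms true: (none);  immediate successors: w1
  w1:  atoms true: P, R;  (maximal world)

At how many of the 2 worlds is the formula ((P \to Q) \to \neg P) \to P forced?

w0: does not force it — w0 \nVdash ((P \to Q) \to \neg P) \to P: already at w0 itself, w0 \Vdash (P \to Q) \to \neg P but w0 \nVdash P.
w1: forces it.
Worlds forcing the formula: {w1}.

1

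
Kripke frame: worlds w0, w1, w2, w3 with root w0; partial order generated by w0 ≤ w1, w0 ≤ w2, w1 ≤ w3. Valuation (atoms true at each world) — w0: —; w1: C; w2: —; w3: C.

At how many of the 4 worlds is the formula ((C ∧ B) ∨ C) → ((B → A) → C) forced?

w0: forces it.
w1: forces it.
w2: forces it.
w3: forces it.
Worlds forcing the formula: {w0, w1, w2, w3}.

4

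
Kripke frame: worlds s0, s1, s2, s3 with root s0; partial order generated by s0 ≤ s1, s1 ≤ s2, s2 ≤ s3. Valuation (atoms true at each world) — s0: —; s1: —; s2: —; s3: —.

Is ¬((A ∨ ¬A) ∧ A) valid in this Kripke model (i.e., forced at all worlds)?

s0 ⊩ ¬((A ∨ ¬A) ∧ A): no world accessible from s0 forces (A ∨ ¬A) ∧ A.
Since the root s0 forces ¬((A ∨ ¬A) ∧ A) and forcing is persistent (monotone upward), every world forces it.

Yes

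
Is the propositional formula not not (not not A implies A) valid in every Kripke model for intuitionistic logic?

Yes

This is the double negation of double-negation elimination, which is intuitionistically derivable.
By Glivenko's theorem the double negation of any classical propositional tautology is intuitionistically provable; not not A implies A is classically a tautology.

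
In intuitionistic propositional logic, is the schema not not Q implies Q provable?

No

This is double-negation elimination, which is not intuitionistically valid.
A Kripke countermodel: worlds w0, w1; order generated by w0 <= w1; atoms true at each world — w0:{}; w1:{Q}.
w0 does not force not not Q implies Q: already at w0 itself, w0 forces not not Q but w0 does not force Q.
w0 lacks atom Q, so w0 does not force Q.
So the root w0 does not force the formula.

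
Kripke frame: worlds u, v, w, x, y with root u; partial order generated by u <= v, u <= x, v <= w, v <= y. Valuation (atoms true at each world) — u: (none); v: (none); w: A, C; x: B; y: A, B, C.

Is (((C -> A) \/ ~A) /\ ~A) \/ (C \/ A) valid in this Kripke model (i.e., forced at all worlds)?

No

Not every world: u ||-/- (((C -> A) \/ ~A) /\ ~A) \/ (C \/ A).
u ||-/- (((C -> A) \/ ~A) /\ ~A) \/ (C \/ A): neither disjunct is forced at u.
u ||-/- ((C -> A) \/ ~A) /\ ~A since u fails ~A.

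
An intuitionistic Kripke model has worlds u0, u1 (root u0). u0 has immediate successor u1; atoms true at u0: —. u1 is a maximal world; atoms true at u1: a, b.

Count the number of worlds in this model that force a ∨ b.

u0: does not force it — u0 ⊮ a ∨ b: neither disjunct is forced at u0.
u1: forces it.
Worlds forcing the formula: {u1}.

1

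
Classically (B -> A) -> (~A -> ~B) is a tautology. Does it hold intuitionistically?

Yes

This is the forward direction of contraposition, which is intuitionistically derivable.
Assume B -> A and ~A. If B held then A would follow, contradicting ~A; so ~B.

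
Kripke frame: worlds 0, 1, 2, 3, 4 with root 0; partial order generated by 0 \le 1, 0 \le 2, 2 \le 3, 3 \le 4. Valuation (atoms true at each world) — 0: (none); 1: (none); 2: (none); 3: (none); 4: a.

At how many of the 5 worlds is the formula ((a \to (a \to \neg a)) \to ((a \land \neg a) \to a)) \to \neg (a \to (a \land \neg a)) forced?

3

0: does not force it — 0 \nVdash ((a \to (a \to \neg a)) \to ((a \land \neg a) \to a)) \to \neg (a \to (a \land \neg a)): already at 0 itself, 0 \Vdash (a \to (a \to \neg a)) \to ((a \land \neg a) \to a) but 0 \nVdash \neg (a \to (a \land \neg a)).
1: does not force it.
2: forces it.
3: forces it.
4: forces it.
Worlds forcing the formula: {2, 3, 4}.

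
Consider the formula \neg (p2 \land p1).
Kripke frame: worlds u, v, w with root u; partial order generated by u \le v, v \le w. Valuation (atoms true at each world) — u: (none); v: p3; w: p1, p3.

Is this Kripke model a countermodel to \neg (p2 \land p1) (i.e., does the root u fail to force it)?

u \Vdash \neg (p2 \land p1): no world accessible from u forces p2 \land p1.
So the root u forces \neg (p2 \land p1); the model is not a countermodel.

No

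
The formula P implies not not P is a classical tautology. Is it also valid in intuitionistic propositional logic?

Yes

This is double-negation introduction, which is intuitionistically derivable.
If a world forces P then every accessible world forces P (persistence), so none forces not P; hence not not P.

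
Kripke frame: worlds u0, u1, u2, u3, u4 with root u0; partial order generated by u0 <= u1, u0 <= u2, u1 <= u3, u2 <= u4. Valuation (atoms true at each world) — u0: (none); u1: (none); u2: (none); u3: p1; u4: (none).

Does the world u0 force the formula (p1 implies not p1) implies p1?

No

u0 does not force (p1 implies not p1) implies p1: at the accessible world u2, u2 forces p1 implies not p1 but u2 does not force p1.
u2 lacks atom p1, so u2 does not force p1.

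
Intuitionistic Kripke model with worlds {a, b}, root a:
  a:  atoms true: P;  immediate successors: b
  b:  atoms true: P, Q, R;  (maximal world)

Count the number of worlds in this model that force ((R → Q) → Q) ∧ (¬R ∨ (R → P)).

1

a: does not force it — a ⊮ ((R → Q) → Q) ∧ (¬R ∨ (R → P)) since a fails (R → Q) → Q.
b: forces it.
Worlds forcing the formula: {b}.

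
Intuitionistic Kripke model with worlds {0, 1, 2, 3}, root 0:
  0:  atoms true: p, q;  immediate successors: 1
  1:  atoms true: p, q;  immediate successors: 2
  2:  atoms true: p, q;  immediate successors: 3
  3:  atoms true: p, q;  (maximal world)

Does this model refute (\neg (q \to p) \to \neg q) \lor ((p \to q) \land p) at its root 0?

0 \Vdash (\neg (q \to p) \to \neg q) \lor ((p \to q) \land p) via the disjunct \neg (q \to p) \to \neg q.
So the root 0 forces (\neg (q \to p) \to \neg q) \lor ((p \to q) \land p); the model is not a countermodel.

No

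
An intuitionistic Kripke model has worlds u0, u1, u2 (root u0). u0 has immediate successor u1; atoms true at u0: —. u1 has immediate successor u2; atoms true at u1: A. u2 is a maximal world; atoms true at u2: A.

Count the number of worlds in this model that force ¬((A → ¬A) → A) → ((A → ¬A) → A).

3

u0: forces it.
u1: forces it.
u2: forces it.
Worlds forcing the formula: {u0, u1, u2}.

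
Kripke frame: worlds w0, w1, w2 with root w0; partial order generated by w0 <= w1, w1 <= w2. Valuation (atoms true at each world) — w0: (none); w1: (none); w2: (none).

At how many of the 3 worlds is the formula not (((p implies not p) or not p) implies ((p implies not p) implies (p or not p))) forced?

w0: does not force it — w0 does not force not (((p implies not p) or not p) implies ((p implies not p) implies (p or not p))) since w0 is accessible from w0 and w0 forces ((p implies not p) or not p) implies ((p implies not p) implies (p or not p)).
w1: does not force it — w1 does not force not (((p implies not p) or not p) implies ((p implies not p) implies (p or not p))) since w1 is accessible from w1 and w1 forces ((p implies not p) or not p) implies ((p implies not p) implies (p or not p)).
w2: does not force it — w2 does not force not (((p implies not p) or not p) implies ((p implies not p) implies (p or not p))) since w2 is accessible from w2 and w2 forces ((p implies not p) or not p) implies ((p implies not p) implies (p or not p)).
Worlds forcing the formula: { }.

0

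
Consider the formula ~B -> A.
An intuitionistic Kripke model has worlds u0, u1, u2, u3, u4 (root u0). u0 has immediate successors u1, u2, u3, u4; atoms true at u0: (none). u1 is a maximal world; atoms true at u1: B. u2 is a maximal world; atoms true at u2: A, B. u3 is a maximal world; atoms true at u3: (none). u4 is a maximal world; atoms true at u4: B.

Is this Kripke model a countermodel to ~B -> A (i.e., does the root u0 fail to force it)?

u0 ||-/- ~B -> A: at the accessible world u3, u3 ||- ~B but u3 ||-/- A.
u3 lacks atom A, so u3 ||-/- A.
So the root u0 does not force ~B -> A; the model is a countermodel.

Yes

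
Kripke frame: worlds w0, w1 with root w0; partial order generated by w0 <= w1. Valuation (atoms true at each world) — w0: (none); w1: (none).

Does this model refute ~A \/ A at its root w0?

No

w0 ||- ~A \/ A via the disjunct ~A.
So the root w0 forces ~A \/ A; the model is not a countermodel.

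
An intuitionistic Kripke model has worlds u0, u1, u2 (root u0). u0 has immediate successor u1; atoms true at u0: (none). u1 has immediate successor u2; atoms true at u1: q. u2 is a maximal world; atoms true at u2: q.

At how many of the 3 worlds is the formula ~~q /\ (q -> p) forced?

0

u0: does not force it — u0 ||-/- ~~q /\ (q -> p) since u0 fails q -> p.
u1: does not force it — u1 ||-/- ~~q /\ (q -> p) since u1 fails q -> p.
u2: does not force it — u2 ||-/- ~~q /\ (q -> p) since u2 fails q -> p.
Worlds forcing the formula: { }.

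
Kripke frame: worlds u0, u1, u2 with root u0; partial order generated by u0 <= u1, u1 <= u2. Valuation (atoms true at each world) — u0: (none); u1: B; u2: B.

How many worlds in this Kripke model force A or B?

2

u0: does not force it — u0 does not force A or B: neither disjunct is forced at u0.
u1: forces it.
u2: forces it.
Worlds forcing the formula: {u1, u2}.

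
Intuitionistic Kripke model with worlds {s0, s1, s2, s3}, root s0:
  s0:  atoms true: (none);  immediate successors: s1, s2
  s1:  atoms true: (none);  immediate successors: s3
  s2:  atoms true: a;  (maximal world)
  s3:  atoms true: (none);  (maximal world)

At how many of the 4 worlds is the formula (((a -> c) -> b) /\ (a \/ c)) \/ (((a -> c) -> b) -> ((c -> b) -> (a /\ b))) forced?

s0: does not force it — s0 ||-/- (((a -> c) -> b) /\ (a \/ c)) \/ (((a -> c) -> b) -> ((c -> b) -> (a /\ b))): neither disjunct is forced at s0.
s1: forces it.
s2: forces it.
s3: forces it.
Worlds forcing the formula: {s1, s2, s3}.

3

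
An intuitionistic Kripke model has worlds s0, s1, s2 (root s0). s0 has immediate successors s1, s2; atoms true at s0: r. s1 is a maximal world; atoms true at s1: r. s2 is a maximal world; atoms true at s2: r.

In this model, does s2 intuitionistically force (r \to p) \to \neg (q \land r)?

Yes

s2 \Vdash (r \to p) \to \neg (q \land r) vacuously: no world accessible from s2 forces the antecedent r \to p.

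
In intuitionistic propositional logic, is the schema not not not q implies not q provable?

Yes

This is triple-negation reduction, which is intuitionistically derivable.
Assume not not not q and suppose q. Then not not q (double-negation introduction), contradicting not not not q. So not q.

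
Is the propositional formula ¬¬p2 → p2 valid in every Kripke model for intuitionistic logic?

This is double-negation elimination, which is not intuitionistically valid.
A Kripke countermodel: worlds u, v; order generated by u ≤ v; atoms true at each world — u:{}; v:{p2}.
u ⊮ ¬¬p2 → p2: already at u itself, u ⊩ ¬¬p2 but u ⊮ p2.
u lacks atom p2, so u ⊮ p2.
So the root u does not force the formula.

No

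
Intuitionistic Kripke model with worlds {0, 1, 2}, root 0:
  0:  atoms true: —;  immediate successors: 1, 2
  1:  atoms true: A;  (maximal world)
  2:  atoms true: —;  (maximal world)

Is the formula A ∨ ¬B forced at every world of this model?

Yes

0 ⊩ A ∨ ¬B via the disjunct ¬B.
Since the root 0 forces A ∨ ¬B and forcing is persistent (monotone upward), every world forces it.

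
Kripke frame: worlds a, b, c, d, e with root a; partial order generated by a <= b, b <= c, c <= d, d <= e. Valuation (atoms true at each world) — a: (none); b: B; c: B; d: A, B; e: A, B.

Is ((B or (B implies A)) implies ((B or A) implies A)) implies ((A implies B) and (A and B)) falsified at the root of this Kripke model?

No

a forces ((B or (B implies A)) implies ((B or A) implies A)) implies ((A implies B) and (A and B)): every world accessible from a that forces (B or (B implies A)) implies ((B or A) implies A) (namely d, e) also forces (A implies B) and (A and B).
So the root a forces ((B or (B implies A)) implies ((B or A) implies A)) implies ((A implies B) and (A and B)); the model is not a countermodel.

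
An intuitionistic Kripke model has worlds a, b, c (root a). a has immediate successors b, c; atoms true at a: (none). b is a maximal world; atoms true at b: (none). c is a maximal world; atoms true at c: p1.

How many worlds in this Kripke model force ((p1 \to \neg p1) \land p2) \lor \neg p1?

a: does not force it — a \nVdash ((p1 \to \neg p1) \land p2) \lor \neg p1: neither disjunct is forced at a.
b: forces it.
c: does not force it — c \nVdash ((p1 \to \neg p1) \land p2) \lor \neg p1: neither disjunct is forced at c.
Worlds forcing the formula: {b}.

1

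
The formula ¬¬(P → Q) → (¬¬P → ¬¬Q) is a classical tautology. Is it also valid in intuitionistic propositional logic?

This is the distribution of double negation over implication, which is intuitionistically derivable.
Assume ¬¬(P → Q) and ¬¬P; suppose ¬Q. Then P → Q would give ¬P (by contraposition), contradicting ¬¬P; so ¬(P → Q), contradicting ¬¬(P → Q). Hence ¬¬Q.

Yes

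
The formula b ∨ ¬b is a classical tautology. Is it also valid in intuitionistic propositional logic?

This is the law of excluded middle, which is not intuitionistically valid.
A Kripke countermodel: worlds 0, 1; order generated by 0 ≤ 1; atoms true at each world — 0:{}; 1:{b}.
0 ⊮ b ∨ ¬b: neither disjunct is forced at 0.
0 lacks atom b, so 0 ⊮ b.
So the root 0 does not force the formula.

No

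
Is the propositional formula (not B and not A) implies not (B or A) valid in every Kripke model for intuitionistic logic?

Yes

This is a constructively valid De Morgan direction (conjunction of negations to negated disjunction), which is intuitionistically derivable.
If both not B and not A hold at a world, no accessible world forces B or forces A, so none forces B or A.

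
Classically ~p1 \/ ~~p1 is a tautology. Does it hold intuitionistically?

No

This is the weak law of excluded middle, which is not intuitionistically valid.
A Kripke countermodel: worlds a, b, c; order generated by a <= b, a <= c; atoms true at each world — a:{}; b:{p1}; c:{}.
a ||-/- ~p1 \/ ~~p1: neither disjunct is forced at a.
a ||-/- ~p1 since b is accessible from a and b ||- p1.
So the root a does not force the formula.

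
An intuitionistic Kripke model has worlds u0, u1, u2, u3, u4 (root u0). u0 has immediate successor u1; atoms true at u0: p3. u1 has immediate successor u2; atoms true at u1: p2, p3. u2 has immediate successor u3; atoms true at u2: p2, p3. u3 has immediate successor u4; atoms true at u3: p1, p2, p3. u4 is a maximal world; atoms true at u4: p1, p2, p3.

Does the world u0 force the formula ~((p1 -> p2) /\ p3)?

u0 ||-/- ~((p1 -> p2) /\ p3) since u0 is accessible from u0 and u0 ||- (p1 -> p2) /\ p3.
u0 ||- (p1 -> p2) /\ p3 since u0 forces both conjuncts.

No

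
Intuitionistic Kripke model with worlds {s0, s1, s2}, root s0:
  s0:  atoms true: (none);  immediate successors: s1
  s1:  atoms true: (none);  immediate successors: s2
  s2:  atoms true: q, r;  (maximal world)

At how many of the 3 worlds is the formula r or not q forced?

s0: does not force it — s0 does not force r or not q: neither disjunct is forced at s0.
s1: does not force it.
s2: forces it.
Worlds forcing the formula: {s2}.

1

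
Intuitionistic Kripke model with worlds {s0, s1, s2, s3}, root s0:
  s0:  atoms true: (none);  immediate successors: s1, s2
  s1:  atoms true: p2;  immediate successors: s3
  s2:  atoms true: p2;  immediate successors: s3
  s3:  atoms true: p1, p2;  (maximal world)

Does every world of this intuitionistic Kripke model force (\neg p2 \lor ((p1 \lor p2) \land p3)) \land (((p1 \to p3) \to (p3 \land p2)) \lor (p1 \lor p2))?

No

Not every world: s0 \nVdash (\neg p2 \lor ((p1 \lor p2) \land p3)) \land (((p1 \to p3) \to (p3 \land p2)) \lor (p1 \lor p2)).
s0 \nVdash (\neg p2 \lor ((p1 \lor p2) \land p3)) \land (((p1 \to p3) \to (p3 \land p2)) \lor (p1 \lor p2)) since s0 fails \neg p2 \lor ((p1 \lor p2) \land p3).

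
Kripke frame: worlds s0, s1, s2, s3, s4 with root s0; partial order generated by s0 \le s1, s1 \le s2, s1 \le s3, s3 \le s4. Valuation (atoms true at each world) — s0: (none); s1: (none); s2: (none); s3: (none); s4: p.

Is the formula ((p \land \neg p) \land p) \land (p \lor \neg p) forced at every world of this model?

Not every world: s0 \nVdash ((p \land \neg p) \land p) \land (p \lor \neg p).
s0 \nVdash ((p \land \neg p) \land p) \land (p \lor \neg p) since s0 fails (p \land \neg p) \land p.

No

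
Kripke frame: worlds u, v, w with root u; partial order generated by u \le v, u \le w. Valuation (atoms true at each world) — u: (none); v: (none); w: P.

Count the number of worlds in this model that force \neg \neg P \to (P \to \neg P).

u: does not force it — u \nVdash \neg \neg P \to (P \to \neg P): at the accessible world w, w \Vdash \neg \neg P but w \nVdash P \to \neg P.
v: forces it.
w: does not force it — w \nVdash \neg \neg P \to (P \to \neg P): already at w itself, w \Vdash \neg \neg P but w \nVdash P \to \neg P.
Worlds forcing the formula: {v}.

1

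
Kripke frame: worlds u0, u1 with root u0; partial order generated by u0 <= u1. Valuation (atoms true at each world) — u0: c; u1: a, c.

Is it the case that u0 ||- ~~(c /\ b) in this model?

u0 ||-/- ~~(c /\ b) since u0 is accessible from u0 and u0 ||- ~(c /\ b).
u0 ||- ~(c /\ b): no world accessible from u0 forces c /\ b.

No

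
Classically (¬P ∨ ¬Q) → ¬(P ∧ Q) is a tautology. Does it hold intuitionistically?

Yes

This is a constructively valid De Morgan direction (disjunction of negations to negated conjunction), which is intuitionistically derivable.
If ¬P holds at a world then no accessible world forces P, hence none forces P ∧ Q; likewise for ¬Q.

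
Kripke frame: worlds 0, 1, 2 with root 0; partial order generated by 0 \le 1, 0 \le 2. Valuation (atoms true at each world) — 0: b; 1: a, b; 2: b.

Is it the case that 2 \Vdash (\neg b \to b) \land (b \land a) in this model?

2 \nVdash (\neg b \to b) \land (b \land a) since 2 fails b \land a.

No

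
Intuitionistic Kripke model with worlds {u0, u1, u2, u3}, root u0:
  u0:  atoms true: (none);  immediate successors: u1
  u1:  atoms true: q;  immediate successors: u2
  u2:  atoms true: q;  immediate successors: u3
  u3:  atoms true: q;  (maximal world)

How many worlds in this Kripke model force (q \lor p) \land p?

0

u0: does not force it — u0 \nVdash (q \lor p) \land p since u0 fails q \lor p.
u1: does not force it.
u2: does not force it.
u3: does not force it.
Worlds forcing the formula: { }.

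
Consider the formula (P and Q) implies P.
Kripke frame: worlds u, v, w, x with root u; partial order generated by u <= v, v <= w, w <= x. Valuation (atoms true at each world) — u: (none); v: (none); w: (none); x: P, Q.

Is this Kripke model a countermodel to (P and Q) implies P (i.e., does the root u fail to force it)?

u forces (P and Q) implies P: every world accessible from u that forces P and Q (namely x) also forces P.
So the root u forces (P and Q) implies P; the model is not a countermodel.

No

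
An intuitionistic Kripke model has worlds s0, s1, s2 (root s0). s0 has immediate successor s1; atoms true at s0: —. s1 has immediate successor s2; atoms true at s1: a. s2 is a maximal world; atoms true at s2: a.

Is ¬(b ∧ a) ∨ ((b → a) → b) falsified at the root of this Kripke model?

No

s0 ⊩ ¬(b ∧ a) ∨ ((b → a) → b) via the disjunct ¬(b ∧ a).
So the root s0 forces ¬(b ∧ a) ∨ ((b → a) → b); the model is not a countermodel.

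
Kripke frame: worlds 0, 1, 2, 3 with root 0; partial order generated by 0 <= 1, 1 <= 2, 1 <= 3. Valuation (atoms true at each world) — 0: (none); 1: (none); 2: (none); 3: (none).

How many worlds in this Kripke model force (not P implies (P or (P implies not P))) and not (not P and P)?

0: forces it.
1: forces it.
2: forces it.
3: forces it.
Worlds forcing the formula: {0, 1, 2, 3}.

4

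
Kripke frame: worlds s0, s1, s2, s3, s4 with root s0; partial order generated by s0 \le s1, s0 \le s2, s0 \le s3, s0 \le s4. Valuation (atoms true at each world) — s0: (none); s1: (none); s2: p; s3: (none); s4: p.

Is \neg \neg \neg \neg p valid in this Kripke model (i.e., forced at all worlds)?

No

Not every world: s0 \nVdash \neg \neg \neg \neg p.
s0 \nVdash \neg \neg \neg \neg p since s1 is accessible from s0 and s1 \Vdash \neg \neg \neg p.
s1 \Vdash \neg \neg \neg p: no world accessible from s1 forces \neg \neg p.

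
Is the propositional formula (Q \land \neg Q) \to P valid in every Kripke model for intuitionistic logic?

This is an instance of ex falso quodlibet, which is intuitionistically derivable.
No world can force both Q and \neg Q, so the antecedent Q \land \neg Q is never forced and the implication holds vacuously at every world.

Yes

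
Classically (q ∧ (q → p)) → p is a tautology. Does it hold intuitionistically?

Yes

This is modus ponens in implicational form, which is intuitionistically derivable.
If a world forces q and q → p, then applying the implication at that world (which is accessible from itself) gives p.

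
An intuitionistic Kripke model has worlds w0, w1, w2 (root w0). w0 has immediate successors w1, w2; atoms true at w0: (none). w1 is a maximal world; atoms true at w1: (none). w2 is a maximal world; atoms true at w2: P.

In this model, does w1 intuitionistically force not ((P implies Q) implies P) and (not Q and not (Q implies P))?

w1 does not force not ((P implies Q) implies P) and (not Q and not (Q implies P)) since w1 fails not Q and not (Q implies P).

No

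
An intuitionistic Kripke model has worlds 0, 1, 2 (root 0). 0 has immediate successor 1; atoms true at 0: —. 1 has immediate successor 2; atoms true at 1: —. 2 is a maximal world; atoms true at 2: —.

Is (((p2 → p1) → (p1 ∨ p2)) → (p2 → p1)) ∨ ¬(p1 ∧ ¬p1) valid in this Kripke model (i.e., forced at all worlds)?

Yes

0 ⊩ (((p2 → p1) → (p1 ∨ p2)) → (p2 → p1)) ∨ ¬(p1 ∧ ¬p1) via the disjunct ((p2 → p1) → (p1 ∨ p2)) → (p2 → p1).
Since the root 0 forces (((p2 → p1) → (p1 ∨ p2)) → (p2 → p1)) ∨ ¬(p1 ∧ ¬p1) and forcing is persistent (monotone upward), every world forces it.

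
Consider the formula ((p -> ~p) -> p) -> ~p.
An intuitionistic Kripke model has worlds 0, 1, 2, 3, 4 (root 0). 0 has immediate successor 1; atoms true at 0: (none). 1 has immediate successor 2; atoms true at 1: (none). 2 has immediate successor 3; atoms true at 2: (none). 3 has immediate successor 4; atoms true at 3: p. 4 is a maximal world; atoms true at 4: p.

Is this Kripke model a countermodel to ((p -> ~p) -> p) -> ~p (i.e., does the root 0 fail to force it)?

0 ||-/- ((p -> ~p) -> p) -> ~p: already at 0 itself, 0 ||- (p -> ~p) -> p but 0 ||-/- ~p.
0 ||-/- ~p since 3 is accessible from 0 and 3 ||- p.
So the root 0 does not force ((p -> ~p) -> p) -> ~p; the model is a countermodel.

Yes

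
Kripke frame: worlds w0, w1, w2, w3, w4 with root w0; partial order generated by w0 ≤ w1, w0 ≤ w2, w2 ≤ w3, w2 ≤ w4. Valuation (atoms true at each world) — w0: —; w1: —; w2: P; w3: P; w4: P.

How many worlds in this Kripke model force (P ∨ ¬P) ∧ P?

3

w0: does not force it — w0 ⊮ (P ∨ ¬P) ∧ P since w0 fails P ∨ ¬P.
w1: does not force it — w1 ⊮ (P ∨ ¬P) ∧ P since w1 fails P.
w2: forces it.
w3: forces it.
w4: forces it.
Worlds forcing the formula: {w2, w3, w4}.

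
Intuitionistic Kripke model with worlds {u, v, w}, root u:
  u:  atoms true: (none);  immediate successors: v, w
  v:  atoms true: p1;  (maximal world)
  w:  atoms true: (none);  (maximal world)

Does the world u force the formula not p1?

No

u does not force not p1 since v is accessible from u and v forces p1.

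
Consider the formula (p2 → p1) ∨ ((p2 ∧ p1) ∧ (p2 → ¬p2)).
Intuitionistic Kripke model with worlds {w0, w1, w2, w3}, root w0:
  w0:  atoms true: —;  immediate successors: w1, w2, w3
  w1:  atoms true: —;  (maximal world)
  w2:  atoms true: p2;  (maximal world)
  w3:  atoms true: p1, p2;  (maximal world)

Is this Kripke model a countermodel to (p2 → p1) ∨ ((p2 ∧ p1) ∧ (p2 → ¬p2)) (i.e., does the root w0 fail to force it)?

Yes

w0 ⊮ (p2 → p1) ∨ ((p2 ∧ p1) ∧ (p2 → ¬p2)): neither disjunct is forced at w0.
w0 ⊮ p2 → p1: at the accessible world w2, w2 ⊩ p2 but w2 ⊮ p1.
w2 lacks atom p1, so w2 ⊮ p1.
So the root w0 does not force (p2 → p1) ∨ ((p2 ∧ p1) ∧ (p2 → ¬p2)); the model is a countermodel.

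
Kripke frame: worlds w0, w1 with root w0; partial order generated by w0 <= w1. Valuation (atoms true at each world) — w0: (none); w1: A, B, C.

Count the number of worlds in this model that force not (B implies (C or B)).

w0: does not force it — w0 does not force not (B implies (C or B)) since w0 is accessible from w0 and w0 forces B implies (C or B).
w1: does not force it.
Worlds forcing the formula: { }.

0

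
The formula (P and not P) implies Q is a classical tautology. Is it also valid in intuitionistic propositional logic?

Yes

This is an instance of ex falso quodlibet, which is intuitionistically derivable.
No world can force both P and not P, so the antecedent P and not P is never forced and the implication holds vacuously at every world.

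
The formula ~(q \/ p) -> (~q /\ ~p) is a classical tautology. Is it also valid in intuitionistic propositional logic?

Yes

This is a constructively valid De Morgan direction (negated disjunction to conjunction of negations), which is intuitionistically derivable.
From ~(q \/ p): if q held then q \/ p would, contradiction — so ~q; similarly ~p.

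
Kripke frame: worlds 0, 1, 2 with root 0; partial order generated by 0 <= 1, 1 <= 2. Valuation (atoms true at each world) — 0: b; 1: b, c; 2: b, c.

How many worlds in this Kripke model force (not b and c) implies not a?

0: forces it.
1: forces it.
2: forces it.
Worlds forcing the formula: {0, 1, 2}.

3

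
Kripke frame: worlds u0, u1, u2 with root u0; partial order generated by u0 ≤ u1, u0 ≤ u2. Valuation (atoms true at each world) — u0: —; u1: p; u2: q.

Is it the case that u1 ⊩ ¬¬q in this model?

No

u1 ⊮ ¬¬q since u1 is accessible from u1 and u1 ⊩ ¬q.
u1 ⊩ ¬q: no world accessible from u1 forces q.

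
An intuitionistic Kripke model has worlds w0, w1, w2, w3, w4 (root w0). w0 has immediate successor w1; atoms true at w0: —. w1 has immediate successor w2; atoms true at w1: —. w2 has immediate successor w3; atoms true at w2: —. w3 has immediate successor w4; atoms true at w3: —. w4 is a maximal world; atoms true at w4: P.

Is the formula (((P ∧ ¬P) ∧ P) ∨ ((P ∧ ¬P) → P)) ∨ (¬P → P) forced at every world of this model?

Yes

w0 ⊩ (((P ∧ ¬P) ∧ P) ∨ ((P ∧ ¬P) → P)) ∨ (¬P → P) via the disjunct ((P ∧ ¬P) ∧ P) ∨ ((P ∧ ¬P) → P).
Since the root w0 forces (((P ∧ ¬P) ∧ P) ∨ ((P ∧ ¬P) → P)) ∨ (¬P → P) and forcing is persistent (monotone upward), every world forces it.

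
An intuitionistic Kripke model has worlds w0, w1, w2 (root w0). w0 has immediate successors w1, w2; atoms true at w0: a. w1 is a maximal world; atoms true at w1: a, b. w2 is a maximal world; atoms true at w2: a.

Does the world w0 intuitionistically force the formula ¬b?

w0 ⊮ ¬b since w1 is accessible from w0 and w1 ⊩ b.

No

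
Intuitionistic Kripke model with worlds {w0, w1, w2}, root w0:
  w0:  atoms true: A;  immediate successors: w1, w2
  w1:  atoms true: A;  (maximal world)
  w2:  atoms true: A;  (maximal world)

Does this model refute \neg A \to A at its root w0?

w0 \Vdash \neg A \to A vacuously: no world accessible from w0 forces the antecedent \neg A.
So the root w0 forces \neg A \to A; the model is not a countermodel.

No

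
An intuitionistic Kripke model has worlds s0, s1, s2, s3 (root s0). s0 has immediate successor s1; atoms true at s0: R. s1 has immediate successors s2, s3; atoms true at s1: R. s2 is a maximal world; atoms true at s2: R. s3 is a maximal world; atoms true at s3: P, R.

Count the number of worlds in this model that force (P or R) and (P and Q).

s0: does not force it — s0 does not force (P or R) and (P and Q) since s0 fails P and Q.
s1: does not force it — s1 does not force (P or R) and (P and Q) since s1 fails P and Q.
s2: does not force it.
s3: does not force it.
Worlds forcing the formula: { }.

0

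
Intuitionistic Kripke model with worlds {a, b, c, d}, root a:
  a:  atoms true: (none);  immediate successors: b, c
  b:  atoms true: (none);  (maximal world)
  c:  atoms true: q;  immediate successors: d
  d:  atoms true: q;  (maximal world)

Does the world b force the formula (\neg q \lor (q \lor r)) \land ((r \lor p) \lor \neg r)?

b \Vdash (\neg q \lor (q \lor r)) \land ((r \lor p) \lor \neg r) since b forces both conjuncts.

Yes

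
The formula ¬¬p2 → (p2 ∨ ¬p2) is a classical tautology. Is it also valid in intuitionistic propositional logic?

No

This is a variant of double-negation elimination (deriving excluded middle from double negation), which is not intuitionistically valid.
A Kripke countermodel: worlds w0, w1; order generated by w0 ≤ w1; atoms true at each world — w0:{}; w1:{p2}.
w0 ⊮ ¬¬p2 → (p2 ∨ ¬p2): already at w0 itself, w0 ⊩ ¬¬p2 but w0 ⊮ p2 ∨ ¬p2.
w0 ⊮ p2 ∨ ¬p2: neither disjunct is forced at w0.
w0 lacks atom p2, so w0 ⊮ p2.
So the root w0 does not force the formula.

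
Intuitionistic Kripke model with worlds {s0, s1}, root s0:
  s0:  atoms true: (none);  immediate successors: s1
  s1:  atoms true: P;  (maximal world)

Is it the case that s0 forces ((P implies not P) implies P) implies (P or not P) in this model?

No

s0 does not force ((P implies not P) implies P) implies (P or not P): already at s0 itself, s0 forces (P implies not P) implies P but s0 does not force P or not P.
s0 does not force P or not P: neither disjunct is forced at s0.
s0 lacks atom P, so s0 does not force P.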